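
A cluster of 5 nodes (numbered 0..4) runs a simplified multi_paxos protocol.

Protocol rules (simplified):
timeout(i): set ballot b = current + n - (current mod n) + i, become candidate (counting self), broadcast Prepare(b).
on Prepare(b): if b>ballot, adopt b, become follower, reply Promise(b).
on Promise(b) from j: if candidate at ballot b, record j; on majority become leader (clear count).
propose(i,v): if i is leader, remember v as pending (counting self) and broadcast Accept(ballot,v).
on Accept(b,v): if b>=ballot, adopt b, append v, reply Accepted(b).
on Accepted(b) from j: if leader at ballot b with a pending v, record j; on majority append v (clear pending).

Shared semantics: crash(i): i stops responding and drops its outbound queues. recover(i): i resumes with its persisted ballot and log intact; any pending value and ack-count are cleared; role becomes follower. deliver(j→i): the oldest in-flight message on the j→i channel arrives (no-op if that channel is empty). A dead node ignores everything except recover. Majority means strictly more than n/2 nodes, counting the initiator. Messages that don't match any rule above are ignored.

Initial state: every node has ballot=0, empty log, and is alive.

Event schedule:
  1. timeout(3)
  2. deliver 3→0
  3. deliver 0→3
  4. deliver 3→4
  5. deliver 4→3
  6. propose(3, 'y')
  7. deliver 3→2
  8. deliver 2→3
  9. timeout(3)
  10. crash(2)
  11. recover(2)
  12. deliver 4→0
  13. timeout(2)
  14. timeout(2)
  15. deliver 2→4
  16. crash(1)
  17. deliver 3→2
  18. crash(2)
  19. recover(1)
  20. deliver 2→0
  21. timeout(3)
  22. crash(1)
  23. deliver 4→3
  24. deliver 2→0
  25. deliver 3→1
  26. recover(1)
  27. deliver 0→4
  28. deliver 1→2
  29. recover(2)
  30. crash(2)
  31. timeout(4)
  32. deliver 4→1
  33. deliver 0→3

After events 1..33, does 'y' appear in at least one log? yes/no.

[1] timeout(3) → N3(cand b8 [-])
[2] deliver 3→0 → N0(foll b8 [-])
[3] deliver 0→3 → ∅
[4] deliver 3→4 → N4(foll b8 [-])
[5] deliver 4→3 → N3(lead b8 [-])
[6] propose(3,'y') → ∅
[7] deliver 3→2 → N2(foll b8 [-])
[8] deliver 2→3 → ∅
[9] timeout(3) → N3(cand b13 [-])
[10] crash(2) → N2(✗foll b8 [-])
[11] recover(2) → N2(foll b8 [-])
[12] deliver 4→0 → ∅
[13] timeout(2) → N2(cand b12 [-])
[14] timeout(2) → N2(cand b17 [-])
[15] deliver 2→4 → N4(foll b12 [-])
[16] crash(1) → N1(✗foll b0 [-])
[17] deliver 3→2 → ∅
[18] crash(2) → N2(✗cand b17 [-])
[19] recover(1) → N1(foll b0 [-])
[20] deliver 2→0 → ∅
[21] timeout(3) → N3(cand b18 [-])
[22] crash(1) → N1(✗foll b0 [-])
[23] deliver 4→3 → ∅
[24] deliver 2→0 → ∅
[25] deliver 3→1 → ∅
[26] recover(1) → N1(foll b0 [-])
[27] deliver 0→4 → ∅
[28] deliver 1→2 → ∅
[29] recover(2) → N2(foll b17 [-])
[30] crash(2) → N2(✗foll b17 [-])
[31] timeout(4) → N4(cand b19 [-])
[32] deliver 4→1 → N1(foll b19 [-])
[33] deliver 0→3 → ∅

no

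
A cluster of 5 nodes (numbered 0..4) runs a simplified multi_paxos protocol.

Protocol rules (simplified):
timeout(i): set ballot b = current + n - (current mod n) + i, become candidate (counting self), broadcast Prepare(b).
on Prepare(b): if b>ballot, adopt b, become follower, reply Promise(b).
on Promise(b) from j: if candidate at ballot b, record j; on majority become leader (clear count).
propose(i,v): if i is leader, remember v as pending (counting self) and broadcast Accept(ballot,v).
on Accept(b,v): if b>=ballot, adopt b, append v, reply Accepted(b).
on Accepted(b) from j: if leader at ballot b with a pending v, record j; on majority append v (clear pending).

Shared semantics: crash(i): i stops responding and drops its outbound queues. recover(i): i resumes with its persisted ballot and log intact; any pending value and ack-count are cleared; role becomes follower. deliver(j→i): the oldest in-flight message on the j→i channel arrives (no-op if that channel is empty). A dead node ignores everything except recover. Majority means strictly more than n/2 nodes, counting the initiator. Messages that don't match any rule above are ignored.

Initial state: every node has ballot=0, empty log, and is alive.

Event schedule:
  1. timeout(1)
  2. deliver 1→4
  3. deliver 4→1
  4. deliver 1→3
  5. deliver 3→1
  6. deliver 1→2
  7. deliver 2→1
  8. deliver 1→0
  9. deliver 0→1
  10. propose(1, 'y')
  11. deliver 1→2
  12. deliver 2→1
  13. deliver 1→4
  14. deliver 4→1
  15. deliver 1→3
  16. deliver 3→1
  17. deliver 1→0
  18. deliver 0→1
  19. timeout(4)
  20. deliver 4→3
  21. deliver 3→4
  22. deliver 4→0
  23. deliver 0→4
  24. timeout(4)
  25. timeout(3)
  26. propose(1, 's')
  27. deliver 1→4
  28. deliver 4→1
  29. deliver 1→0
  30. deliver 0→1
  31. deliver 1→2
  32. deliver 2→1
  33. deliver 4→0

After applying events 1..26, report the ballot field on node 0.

14

[1] timeout(1) → N1(cand b6 [-])
[2] deliver 1→4 → N4(foll b6 [-])
[3] deliver 4→1 → ∅
[4] deliver 1→3 → N3(foll b6 [-])
[5] deliver 3→1 → N1(lead b6 [-])
[6] deliver 1→2 → N2(foll b6 [-])
[7] deliver 2→1 → ∅
[8] deliver 1→0 → N0(foll b6 [-])
[9] deliver 0→1 → ∅
[10] propose(1,'y') → ∅
[11] deliver 1→2 → N2(foll b6 [y])
[12] deliver 2→1 → ∅
[13] deliver 1→4 → N4(foll b6 [y])
[14] deliver 4→1 → N1(lead b6 [y])
[15] deliver 1→3 → N3(foll b6 [y])
[16] deliver 3→1 → ∅
[17] deliver 1→0 → N0(foll b6 [y])
[18] deliver 0→1 → ∅
[19] timeout(4) → N4(cand b14 [y])
[20] deliver 4→3 → N3(foll b14 [y])
[21] deliver 3→4 → ∅
[22] deliver 4→0 → N0(foll b14 [y])
[23] deliver 0→4 → N4(lead b14 [y])
[24] timeout(4) → N4(cand b19 [y])
[25] timeout(3) → N3(cand b18 [y])
[26] propose(1,'s') → ∅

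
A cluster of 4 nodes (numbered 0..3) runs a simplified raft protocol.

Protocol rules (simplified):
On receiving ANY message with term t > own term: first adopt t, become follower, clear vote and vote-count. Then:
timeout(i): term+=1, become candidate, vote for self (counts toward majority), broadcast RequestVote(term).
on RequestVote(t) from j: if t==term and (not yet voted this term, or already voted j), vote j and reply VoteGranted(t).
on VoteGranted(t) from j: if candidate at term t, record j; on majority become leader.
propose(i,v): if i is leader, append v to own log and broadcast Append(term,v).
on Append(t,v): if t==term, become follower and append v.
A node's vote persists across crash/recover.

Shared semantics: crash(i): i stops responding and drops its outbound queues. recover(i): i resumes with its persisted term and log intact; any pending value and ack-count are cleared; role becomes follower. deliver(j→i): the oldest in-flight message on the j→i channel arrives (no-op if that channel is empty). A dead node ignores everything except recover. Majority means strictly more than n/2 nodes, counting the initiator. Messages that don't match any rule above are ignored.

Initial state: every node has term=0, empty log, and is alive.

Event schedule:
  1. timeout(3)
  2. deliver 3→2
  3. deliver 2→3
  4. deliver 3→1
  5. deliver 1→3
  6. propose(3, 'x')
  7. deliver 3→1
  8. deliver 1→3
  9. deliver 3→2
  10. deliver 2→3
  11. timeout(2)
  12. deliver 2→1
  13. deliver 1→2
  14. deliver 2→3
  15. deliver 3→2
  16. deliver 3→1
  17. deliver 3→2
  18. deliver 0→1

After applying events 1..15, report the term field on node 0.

0

after 1 — timeout(3): n3:cand/t1/[-]
after 2 — deliver 3→2: n2:foll/t1/[-]
after 3 — deliver 2→3: ·
after 4 — deliver 3→1: n1:foll/t1/[-]
after 5 — deliver 1→3: n3:lead/t1/[-]
after 6 — propose(3,'x'): n3:lead/t1/[x]
after 7 — deliver 3→1: n1:foll/t1/[x]
after 8 — deliver 1→3: ·
after 9 — deliver 3→2: n2:foll/t1/[x]
after 10 — deliver 2→3: ·
after 11 — timeout(2): n2:cand/t2/[x]
after 12 — deliver 2→1: n1:foll/t2/[x]
after 13 — deliver 1→2: ·
after 14 — deliver 2→3: n3:foll/t2/[x]
after 15 — deliver 3→2: n2:lead/t2/[x]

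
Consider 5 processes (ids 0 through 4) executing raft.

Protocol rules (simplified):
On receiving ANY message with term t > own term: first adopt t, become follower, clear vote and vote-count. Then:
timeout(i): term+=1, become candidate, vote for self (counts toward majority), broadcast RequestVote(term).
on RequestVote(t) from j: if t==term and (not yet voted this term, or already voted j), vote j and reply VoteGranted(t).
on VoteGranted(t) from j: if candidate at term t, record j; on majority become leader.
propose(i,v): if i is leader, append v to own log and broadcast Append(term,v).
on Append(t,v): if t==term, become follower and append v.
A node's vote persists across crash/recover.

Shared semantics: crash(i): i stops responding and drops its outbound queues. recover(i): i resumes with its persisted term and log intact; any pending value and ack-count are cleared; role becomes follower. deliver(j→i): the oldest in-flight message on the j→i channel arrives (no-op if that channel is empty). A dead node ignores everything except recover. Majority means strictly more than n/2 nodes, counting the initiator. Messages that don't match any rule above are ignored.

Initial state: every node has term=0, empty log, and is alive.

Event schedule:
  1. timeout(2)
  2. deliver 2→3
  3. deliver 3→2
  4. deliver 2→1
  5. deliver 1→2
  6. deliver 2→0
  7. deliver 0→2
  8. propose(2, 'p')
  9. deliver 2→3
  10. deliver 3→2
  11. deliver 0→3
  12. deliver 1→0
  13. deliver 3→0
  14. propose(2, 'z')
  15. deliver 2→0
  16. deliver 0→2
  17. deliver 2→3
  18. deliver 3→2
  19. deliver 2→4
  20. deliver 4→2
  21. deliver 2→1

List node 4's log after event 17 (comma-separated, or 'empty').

e1 timeout(2): 2[cand,t=1,-]
e2 deliver 2→3: 3[foll,t=1,-]
e3 deliver 3→2: ·
e4 deliver 2→1: 1[foll,t=1,-]
e5 deliver 1→2: 2[lead,t=1,-]
e6 deliver 2→0: 0[foll,t=1,-]
e7 deliver 0→2: ·
e8 propose(2,'p'): 2[lead,t=1,p]
e9 deliver 2→3: 3[foll,t=1,p]
e10 deliver 3→2: ·
e11 deliver 0→3: ·
e12 deliver 1→0: ·
e13 deliver 3→0: ·
e14 propose(2,'z'): 2[lead,t=1,p,z]
e15 deliver 2→0: 0[foll,t=1,p]
e16 deliver 0→2: ·
e17 deliver 2→3: 3[foll,t=1,p,z]

empty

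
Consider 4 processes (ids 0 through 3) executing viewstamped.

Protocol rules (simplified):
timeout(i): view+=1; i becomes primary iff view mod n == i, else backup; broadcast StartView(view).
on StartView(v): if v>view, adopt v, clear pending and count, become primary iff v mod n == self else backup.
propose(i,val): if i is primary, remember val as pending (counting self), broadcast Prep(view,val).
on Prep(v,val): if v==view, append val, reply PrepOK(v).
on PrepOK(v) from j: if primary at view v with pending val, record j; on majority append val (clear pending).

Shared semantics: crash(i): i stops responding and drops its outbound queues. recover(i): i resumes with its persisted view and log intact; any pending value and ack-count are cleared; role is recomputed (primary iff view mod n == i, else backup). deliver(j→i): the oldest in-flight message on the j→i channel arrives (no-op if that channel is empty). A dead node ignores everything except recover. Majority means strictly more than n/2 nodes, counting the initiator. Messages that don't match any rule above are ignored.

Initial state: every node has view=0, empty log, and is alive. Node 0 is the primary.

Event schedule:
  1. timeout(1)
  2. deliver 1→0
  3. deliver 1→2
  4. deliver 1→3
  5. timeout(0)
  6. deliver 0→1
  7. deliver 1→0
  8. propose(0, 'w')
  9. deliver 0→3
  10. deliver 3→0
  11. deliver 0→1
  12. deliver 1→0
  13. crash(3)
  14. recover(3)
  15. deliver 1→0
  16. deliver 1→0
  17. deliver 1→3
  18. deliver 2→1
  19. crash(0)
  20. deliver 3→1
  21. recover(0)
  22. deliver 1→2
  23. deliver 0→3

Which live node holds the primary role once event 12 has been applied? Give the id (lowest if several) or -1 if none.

step 1 timeout(1): 1={prim,v=1,log=-}
step 2 deliver 1→0: 0={back,v=1,log=-}
step 3 deliver 1→2: 2={back,v=1,log=-}
step 4 deliver 1→3: 3={back,v=1,log=-}
step 5 timeout(0): 0={back,v=2,log=-}
step 6 deliver 0→1: 1={back,v=2,log=-}
step 7 deliver 1→0: —
step 8 propose(0,'w'): —
step 9 deliver 0→3: 3={back,v=2,log=-}
step 10 deliver 3→0: —
step 11 deliver 0→1: —
step 12 deliver 1→0: —

-1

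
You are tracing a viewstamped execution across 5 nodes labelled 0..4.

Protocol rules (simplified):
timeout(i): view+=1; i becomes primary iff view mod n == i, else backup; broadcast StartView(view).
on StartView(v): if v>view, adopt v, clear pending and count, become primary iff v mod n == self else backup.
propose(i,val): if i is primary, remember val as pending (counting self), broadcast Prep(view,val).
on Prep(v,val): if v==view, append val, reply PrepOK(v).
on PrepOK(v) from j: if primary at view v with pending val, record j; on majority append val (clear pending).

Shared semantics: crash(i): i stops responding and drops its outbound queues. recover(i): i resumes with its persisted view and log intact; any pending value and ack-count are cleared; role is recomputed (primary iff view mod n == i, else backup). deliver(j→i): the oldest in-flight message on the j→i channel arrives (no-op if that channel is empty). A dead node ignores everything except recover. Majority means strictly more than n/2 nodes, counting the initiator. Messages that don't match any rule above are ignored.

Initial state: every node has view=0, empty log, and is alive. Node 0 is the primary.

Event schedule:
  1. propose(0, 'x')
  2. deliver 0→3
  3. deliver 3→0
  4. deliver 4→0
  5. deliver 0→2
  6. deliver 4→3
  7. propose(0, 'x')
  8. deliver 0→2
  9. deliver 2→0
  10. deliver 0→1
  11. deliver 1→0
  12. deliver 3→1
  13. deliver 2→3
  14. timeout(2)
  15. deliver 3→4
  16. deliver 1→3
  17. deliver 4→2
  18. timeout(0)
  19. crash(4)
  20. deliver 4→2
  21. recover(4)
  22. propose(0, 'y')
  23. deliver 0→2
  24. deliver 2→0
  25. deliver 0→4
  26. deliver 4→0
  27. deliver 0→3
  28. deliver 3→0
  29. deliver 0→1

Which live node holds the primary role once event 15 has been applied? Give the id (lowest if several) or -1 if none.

1. propose(0,'x'):  nop
2. deliver 0→3:  <3:back v0 x>
3. deliver 3→0:  nop
4. deliver 4→0:  nop
5. deliver 0→2:  <2:back v0 x>
6. deliver 4→3:  nop
7. propose(0,'x'):  nop
8. deliver 0→2:  <2:back v0 x,x>
9. deliver 2→0:  nop
10. deliver 0→1:  <1:back v0 x>
11. deliver 1→0:  <0:prim v0 x>
12. deliver 3→1:  nop
13. deliver 2→3:  nop
14. timeout(2):  <2:back v1 x,x>
15. deliver 3→4:  nop

0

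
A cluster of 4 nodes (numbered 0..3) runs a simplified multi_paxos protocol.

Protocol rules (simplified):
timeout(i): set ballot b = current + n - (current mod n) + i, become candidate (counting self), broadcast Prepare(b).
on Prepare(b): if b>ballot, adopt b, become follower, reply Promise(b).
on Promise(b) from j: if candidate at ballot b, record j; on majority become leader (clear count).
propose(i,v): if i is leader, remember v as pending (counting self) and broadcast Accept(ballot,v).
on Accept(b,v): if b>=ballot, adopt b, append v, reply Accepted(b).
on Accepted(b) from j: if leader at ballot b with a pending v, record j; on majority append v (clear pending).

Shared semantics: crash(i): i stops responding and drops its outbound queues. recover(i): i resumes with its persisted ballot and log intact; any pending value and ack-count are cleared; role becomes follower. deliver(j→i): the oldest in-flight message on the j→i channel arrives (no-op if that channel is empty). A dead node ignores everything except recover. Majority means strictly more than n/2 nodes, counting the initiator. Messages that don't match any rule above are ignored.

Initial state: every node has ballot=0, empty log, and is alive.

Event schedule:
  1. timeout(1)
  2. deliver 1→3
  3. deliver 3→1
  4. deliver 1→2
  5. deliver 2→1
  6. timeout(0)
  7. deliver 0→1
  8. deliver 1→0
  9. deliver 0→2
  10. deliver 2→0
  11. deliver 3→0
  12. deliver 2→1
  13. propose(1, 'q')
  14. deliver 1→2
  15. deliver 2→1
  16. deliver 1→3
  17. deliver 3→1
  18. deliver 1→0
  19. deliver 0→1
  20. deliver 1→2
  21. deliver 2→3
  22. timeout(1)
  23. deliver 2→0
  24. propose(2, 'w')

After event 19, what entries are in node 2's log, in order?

[1] timeout(1) → N1(cand b5 [-])
[2] deliver 1→3 → N3(foll b5 [-])
[3] deliver 3→1 → ∅
[4] deliver 1→2 → N2(foll b5 [-])
[5] deliver 2→1 → N1(lead b5 [-])
[6] timeout(0) → N0(cand b4 [-])
[7] deliver 0→1 → ∅
[8] deliver 1→0 → N0(foll b5 [-])
[9] deliver 0→2 → ∅
[10] deliver 2→0 → ∅
[11] deliver 3→0 → ∅
[12] deliver 2→1 → ∅
[13] propose(1,'q') → ∅
[14] deliver 1→2 → N2(foll b5 [q])
[15] deliver 2→1 → ∅
[16] deliver 1→3 → N3(foll b5 [q])
[17] deliver 3→1 → N1(lead b5 [q])
[18] deliver 1→0 → N0(foll b5 [q])
[19] deliver 0→1 → ∅

q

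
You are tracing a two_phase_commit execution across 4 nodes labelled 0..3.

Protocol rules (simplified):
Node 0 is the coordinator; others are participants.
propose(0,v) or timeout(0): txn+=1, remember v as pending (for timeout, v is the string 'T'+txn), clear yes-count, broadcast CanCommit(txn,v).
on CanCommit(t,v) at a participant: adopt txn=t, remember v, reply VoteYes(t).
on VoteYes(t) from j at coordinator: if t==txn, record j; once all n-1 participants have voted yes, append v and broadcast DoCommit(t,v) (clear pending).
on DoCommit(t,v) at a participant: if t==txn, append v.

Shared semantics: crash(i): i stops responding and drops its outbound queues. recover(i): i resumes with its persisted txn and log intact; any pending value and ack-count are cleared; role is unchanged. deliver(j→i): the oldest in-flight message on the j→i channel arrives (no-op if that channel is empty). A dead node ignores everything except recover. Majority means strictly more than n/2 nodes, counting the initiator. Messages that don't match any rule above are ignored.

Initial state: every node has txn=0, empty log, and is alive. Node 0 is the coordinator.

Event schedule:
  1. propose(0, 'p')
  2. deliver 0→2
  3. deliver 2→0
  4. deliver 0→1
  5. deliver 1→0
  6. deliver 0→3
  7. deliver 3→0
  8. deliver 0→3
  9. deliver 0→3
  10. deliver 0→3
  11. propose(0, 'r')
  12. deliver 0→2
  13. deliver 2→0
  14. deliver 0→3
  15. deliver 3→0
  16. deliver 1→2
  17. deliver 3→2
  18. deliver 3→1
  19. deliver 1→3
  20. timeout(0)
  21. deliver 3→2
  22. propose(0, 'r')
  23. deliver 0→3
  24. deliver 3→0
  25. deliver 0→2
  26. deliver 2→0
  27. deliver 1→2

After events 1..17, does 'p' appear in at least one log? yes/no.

[1] propose(0,'p') → N0(coor t1 [-])
[2] deliver 0→2 → N2(part t1 [-])
[3] deliver 2→0 → ∅
[4] deliver 0→1 → N1(part t1 [-])
[5] deliver 1→0 → ∅
[6] deliver 0→3 → N3(part t1 [-])
[7] deliver 3→0 → N0(coor t1 [p])
[8] deliver 0→3 → N3(part t1 [p])
[9] deliver 0→3 → ∅
[10] deliver 0→3 → ∅
[11] propose(0,'r') → N0(coor t2 [p])
[12] deliver 0→2 → N2(part t1 [p])
[13] deliver 2→0 → ∅
[14] deliver 0→3 → N3(part t2 [p])
[15] deliver 3→0 → ∅
[16] deliver 1→2 → ∅
[17] deliver 3→2 → ∅

yes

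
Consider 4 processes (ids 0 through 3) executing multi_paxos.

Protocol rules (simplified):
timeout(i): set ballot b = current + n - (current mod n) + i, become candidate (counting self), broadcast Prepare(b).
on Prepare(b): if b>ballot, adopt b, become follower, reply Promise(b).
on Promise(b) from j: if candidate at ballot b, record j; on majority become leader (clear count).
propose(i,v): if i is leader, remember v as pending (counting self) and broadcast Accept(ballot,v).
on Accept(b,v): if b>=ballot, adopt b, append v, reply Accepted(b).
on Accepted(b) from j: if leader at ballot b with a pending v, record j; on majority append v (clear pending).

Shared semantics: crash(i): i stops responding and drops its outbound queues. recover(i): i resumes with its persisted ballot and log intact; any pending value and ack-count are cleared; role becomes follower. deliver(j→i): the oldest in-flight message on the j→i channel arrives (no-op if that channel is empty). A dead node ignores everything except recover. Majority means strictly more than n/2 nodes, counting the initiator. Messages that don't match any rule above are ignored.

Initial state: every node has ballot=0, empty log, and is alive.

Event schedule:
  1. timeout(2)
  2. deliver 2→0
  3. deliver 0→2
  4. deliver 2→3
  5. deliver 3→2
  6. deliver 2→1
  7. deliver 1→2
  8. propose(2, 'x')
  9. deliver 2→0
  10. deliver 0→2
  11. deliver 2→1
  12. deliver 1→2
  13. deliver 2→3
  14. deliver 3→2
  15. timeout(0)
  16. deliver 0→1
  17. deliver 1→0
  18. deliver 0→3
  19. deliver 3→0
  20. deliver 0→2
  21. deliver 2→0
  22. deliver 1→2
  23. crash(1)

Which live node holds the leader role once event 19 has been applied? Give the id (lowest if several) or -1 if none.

0

step 1 timeout(2): 2={cand,b=6,log=-}
step 2 deliver 2→0: 0={foll,b=6,log=-}
step 3 deliver 0→2: —
step 4 deliver 2→3: 3={foll,b=6,log=-}
step 5 deliver 3→2: 2={lead,b=6,log=-}
step 6 deliver 2→1: 1={foll,b=6,log=-}
step 7 deliver 1→2: —
step 8 propose(2,'x'): —
step 9 deliver 2→0: 0={foll,b=6,log=x}
step 10 deliver 0→2: —
step 11 deliver 2→1: 1={foll,b=6,log=x}
step 12 deliver 1→2: 2={lead,b=6,log=x}
step 13 deliver 2→3: 3={foll,b=6,log=x}
step 14 deliver 3→2: —
step 15 timeout(0): 0={cand,b=8,log=x}
step 16 deliver 0→1: 1={foll,b=8,log=x}
step 17 deliver 1→0: —
step 18 deliver 0→3: 3={foll,b=8,log=x}
step 19 deliver 3→0: 0={lead,b=8,log=x}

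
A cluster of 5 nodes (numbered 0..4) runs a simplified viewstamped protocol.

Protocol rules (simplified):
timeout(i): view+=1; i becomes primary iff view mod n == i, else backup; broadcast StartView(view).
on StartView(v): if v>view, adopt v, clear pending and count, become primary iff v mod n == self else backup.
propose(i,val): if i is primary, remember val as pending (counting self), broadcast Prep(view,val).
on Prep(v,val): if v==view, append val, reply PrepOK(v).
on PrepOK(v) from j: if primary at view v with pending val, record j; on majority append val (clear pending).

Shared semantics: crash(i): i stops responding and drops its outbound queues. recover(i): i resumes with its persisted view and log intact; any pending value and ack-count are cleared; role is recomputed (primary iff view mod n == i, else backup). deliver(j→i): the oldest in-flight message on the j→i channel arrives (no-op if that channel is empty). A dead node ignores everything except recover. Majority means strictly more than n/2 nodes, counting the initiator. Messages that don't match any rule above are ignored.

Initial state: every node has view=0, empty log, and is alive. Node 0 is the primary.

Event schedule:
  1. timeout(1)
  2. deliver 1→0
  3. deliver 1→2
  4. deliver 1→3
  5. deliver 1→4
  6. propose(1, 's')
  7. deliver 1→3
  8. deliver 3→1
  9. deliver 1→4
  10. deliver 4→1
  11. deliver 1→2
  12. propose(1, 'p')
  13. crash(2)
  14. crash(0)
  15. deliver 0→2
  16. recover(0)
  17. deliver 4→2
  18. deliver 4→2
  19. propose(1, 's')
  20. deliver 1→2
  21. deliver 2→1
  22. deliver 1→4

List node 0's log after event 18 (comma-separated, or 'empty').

step 1 timeout(1): 1={prim,v=1,log=-}
step 2 deliver 1→0: 0={back,v=1,log=-}
step 3 deliver 1→2: 2={back,v=1,log=-}
step 4 deliver 1→3: 3={back,v=1,log=-}
step 5 deliver 1→4: 4={back,v=1,log=-}
step 6 propose(1,'s'): —
step 7 deliver 1→3: 3={back,v=1,log=s}
step 8 deliver 3→1: —
step 9 deliver 1→4: 4={back,v=1,log=s}
step 10 deliver 4→1: 1={prim,v=1,log=s}
step 11 deliver 1→2: 2={back,v=1,log=s}
step 12 propose(1,'p'): —
step 13 crash(2): 2={✗back,v=1,log=s}
step 14 crash(0): 0={✗back,v=1,log=-}
step 15 deliver 0→2: —
step 16 recover(0): 0={back,v=1,log=-}
step 17 deliver 4→2: —
step 18 deliver 4→2: —

empty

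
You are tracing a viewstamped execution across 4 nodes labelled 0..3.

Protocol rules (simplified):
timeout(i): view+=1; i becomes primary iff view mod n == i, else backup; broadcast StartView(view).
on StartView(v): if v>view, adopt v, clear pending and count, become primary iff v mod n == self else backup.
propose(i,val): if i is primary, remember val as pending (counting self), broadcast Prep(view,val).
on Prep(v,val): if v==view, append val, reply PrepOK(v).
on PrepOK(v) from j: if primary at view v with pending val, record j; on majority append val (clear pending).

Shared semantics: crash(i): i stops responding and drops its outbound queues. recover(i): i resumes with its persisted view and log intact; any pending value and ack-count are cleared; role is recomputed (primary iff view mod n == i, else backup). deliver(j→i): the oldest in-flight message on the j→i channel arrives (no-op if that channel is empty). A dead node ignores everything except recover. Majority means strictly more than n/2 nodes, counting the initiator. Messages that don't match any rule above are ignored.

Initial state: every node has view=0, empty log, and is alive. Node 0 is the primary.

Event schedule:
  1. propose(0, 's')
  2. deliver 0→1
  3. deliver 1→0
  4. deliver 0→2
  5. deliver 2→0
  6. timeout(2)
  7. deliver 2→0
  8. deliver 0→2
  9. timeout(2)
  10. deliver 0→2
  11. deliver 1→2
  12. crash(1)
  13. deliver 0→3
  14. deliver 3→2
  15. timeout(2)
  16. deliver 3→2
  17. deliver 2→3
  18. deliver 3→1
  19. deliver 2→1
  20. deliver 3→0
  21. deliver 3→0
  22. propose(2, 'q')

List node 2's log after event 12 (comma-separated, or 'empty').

1. propose(0,'s'):  nop
2. deliver 0→1:  <1:back v0 s>
3. deliver 1→0:  nop
4. deliver 0→2:  <2:back v0 s>
5. deliver 2→0:  <0:prim v0 s>
6. timeout(2):  <2:back v1 s>
7. deliver 2→0:  <0:back v1 s>
8. deliver 0→2:  nop
9. timeout(2):  <2:prim v2 s>
10. deliver 0→2:  nop
11. deliver 1→2:  nop
12. crash(1):  <1:✗back v0 s>

s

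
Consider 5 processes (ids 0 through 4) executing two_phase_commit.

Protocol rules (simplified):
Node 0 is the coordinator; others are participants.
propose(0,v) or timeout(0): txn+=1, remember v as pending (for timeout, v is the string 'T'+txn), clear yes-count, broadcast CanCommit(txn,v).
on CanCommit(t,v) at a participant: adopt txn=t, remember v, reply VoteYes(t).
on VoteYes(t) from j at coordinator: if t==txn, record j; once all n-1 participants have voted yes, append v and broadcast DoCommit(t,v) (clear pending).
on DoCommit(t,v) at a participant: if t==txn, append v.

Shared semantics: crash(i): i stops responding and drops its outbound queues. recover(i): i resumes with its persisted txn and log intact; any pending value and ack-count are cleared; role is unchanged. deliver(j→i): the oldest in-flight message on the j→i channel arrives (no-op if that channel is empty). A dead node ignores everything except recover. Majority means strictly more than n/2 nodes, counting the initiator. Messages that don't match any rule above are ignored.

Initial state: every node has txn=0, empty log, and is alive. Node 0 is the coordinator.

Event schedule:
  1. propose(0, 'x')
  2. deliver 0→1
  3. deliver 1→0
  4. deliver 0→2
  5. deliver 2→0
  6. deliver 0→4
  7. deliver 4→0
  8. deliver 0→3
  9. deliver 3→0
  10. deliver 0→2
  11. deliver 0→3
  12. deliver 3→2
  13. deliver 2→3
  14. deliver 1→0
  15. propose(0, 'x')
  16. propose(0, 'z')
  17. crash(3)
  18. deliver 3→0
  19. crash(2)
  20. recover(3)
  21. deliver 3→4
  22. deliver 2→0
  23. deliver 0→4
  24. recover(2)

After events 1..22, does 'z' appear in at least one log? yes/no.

[1] propose(0,'x') → N0(coor t1 [-])
[2] deliver 0→1 → N1(part t1 [-])
[3] deliver 1→0 → ∅
[4] deliver 0→2 → N2(part t1 [-])
[5] deliver 2→0 → ∅
[6] deliver 0→4 → N4(part t1 [-])
[7] deliver 4→0 → ∅
[8] deliver 0→3 → N3(part t1 [-])
[9] deliver 3→0 → N0(coor t1 [x])
[10] deliver 0→2 → N2(part t1 [x])
[11] deliver 0→3 → N3(part t1 [x])
[12] deliver 3→2 → ∅
[13] deliver 2→3 → ∅
[14] deliver 1→0 → ∅
[15] propose(0,'x') → N0(coor t2 [x])
[16] propose(0,'z') → N0(coor t3 [x])
[17] crash(3) → N3(✗part t1 [x])
[18] deliver 3→0 → ∅
[19] crash(2) → N2(✗part t1 [x])
[20] recover(3) → N3(part t1 [x])
[21] deliver 3→4 → ∅
[22] deliver 2→0 → ∅

no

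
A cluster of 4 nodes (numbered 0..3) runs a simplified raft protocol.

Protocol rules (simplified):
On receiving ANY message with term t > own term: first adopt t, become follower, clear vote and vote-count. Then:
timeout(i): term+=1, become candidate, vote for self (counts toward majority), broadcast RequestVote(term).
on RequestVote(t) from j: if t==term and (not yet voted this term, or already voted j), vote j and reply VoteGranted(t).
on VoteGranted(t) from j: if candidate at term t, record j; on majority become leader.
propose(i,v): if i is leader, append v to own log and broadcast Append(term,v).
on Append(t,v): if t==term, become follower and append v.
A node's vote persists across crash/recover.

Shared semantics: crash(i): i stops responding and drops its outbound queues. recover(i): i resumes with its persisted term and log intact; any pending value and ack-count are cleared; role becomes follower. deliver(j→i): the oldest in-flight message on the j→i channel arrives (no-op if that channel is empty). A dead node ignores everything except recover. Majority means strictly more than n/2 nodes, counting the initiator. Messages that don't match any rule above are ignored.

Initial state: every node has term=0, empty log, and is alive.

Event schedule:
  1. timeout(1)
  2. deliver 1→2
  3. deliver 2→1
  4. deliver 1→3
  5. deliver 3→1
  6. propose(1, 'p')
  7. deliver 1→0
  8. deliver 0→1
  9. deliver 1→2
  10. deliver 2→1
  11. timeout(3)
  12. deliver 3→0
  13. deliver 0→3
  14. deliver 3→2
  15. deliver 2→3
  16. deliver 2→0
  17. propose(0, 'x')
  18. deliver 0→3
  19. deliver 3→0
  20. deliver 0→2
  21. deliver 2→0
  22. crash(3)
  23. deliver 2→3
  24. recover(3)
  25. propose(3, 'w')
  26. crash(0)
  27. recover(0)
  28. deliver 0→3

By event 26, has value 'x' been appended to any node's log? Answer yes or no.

after 1 — timeout(1): n1:cand/t1/[-]
after 2 — deliver 1→2: n2:foll/t1/[-]
after 3 — deliver 2→1: ·
after 4 — deliver 1→3: n3:foll/t1/[-]
after 5 — deliver 3→1: n1:lead/t1/[-]
after 6 — propose(1,'p'): n1:lead/t1/[p]
after 7 — deliver 1→0: n0:foll/t1/[-]
after 8 — deliver 0→1: ·
after 9 — deliver 1→2: n2:foll/t1/[p]
after 10 — deliver 2→1: ·
after 11 — timeout(3): n3:cand/t2/[-]
after 12 — deliver 3→0: n0:foll/t2/[-]
after 13 — deliver 0→3: ·
after 14 — deliver 3→2: n2:foll/t2/[p]
after 15 — deliver 2→3: n3:lead/t2/[-]
after 16 — deliver 2→0: ·
after 17 — propose(0,'x'): ·
after 18 — deliver 0→3: ·
after 19 — deliver 3→0: ·
after 20 — deliver 0→2: ·
after 21 — deliver 2→0: ·
after 22 — crash(3): n3:✗lead/t2/[-]
after 23 — deliver 2→3: ·
after 24 — recover(3): n3:foll/t2/[-]
after 25 — propose(3,'w'): ·
after 26 — crash(0): n0:✗foll/t2/[-]

no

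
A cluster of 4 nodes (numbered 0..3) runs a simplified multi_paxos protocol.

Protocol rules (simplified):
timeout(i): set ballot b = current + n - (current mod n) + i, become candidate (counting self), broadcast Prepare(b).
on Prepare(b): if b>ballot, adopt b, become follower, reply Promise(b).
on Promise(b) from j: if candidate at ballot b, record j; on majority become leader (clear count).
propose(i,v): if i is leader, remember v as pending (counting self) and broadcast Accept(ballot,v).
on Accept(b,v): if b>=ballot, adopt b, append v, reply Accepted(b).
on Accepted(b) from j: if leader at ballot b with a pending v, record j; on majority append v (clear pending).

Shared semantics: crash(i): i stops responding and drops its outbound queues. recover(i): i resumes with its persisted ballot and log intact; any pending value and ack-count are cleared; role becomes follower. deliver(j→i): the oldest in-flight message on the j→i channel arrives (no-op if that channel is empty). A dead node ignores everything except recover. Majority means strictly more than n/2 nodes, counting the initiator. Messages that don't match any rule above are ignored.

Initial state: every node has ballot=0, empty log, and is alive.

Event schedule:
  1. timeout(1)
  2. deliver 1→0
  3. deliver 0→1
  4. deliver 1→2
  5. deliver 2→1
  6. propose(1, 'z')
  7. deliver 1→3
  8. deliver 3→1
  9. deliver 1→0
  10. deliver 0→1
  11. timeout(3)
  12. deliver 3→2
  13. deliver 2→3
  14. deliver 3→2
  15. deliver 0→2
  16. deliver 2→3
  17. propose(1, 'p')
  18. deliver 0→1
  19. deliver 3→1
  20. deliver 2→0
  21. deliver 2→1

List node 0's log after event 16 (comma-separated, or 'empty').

[1] timeout(1) → N1(cand b5 [-])
[2] deliver 1→0 → N0(foll b5 [-])
[3] deliver 0→1 → ∅
[4] deliver 1→2 → N2(foll b5 [-])
[5] deliver 2→1 → N1(lead b5 [-])
[6] propose(1,'z') → ∅
[7] deliver 1→3 → N3(foll b5 [-])
[8] deliver 3→1 → ∅
[9] deliver 1→0 → N0(foll b5 [z])
[10] deliver 0→1 → ∅
[11] timeout(3) → N3(cand b11 [-])
[12] deliver 3→2 → N2(foll b11 [-])
[13] deliver 2→3 → ∅
[14] deliver 3→2 → ∅
[15] deliver 0→2 → ∅
[16] deliver 2→3 → ∅

z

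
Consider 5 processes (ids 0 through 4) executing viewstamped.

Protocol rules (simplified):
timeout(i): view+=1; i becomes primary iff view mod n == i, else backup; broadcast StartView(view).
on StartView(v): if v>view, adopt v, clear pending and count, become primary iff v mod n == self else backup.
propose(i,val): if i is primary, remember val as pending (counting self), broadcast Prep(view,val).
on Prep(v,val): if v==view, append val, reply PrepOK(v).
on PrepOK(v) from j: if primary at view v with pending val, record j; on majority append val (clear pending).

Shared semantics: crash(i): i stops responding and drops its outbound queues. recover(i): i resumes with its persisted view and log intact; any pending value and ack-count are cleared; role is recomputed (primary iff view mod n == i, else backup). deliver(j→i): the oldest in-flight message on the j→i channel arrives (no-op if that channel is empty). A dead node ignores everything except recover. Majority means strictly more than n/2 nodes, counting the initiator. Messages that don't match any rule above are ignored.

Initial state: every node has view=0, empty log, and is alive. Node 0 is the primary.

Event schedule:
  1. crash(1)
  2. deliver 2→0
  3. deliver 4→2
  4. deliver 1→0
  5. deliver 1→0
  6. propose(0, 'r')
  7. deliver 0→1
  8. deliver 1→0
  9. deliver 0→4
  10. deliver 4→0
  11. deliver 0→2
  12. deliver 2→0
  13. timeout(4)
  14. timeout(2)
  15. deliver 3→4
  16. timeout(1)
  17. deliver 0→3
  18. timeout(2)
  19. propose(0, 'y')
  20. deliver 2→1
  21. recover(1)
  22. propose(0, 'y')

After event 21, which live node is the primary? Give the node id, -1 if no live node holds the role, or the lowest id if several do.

0

e1 crash(1): 1[✗back,v=0,-]
e2 deliver 2→0: ·
e3 deliver 4→2: ·
e4 deliver 1→0: ·
e5 deliver 1→0: ·
e6 propose(0,'r'): ·
e7 deliver 0→1: ·
e8 deliver 1→0: ·
e9 deliver 0→4: 4[back,v=0,r]
e10 deliver 4→0: ·
e11 deliver 0→2: 2[back,v=0,r]
e12 deliver 2→0: 0[prim,v=0,r]
e13 timeout(4): 4[back,v=1,r]
e14 timeout(2): 2[back,v=1,r]
e15 deliver 3→4: ·
e16 timeout(1): ·
e17 deliver 0→3: 3[back,v=0,r]
e18 timeout(2): 2[prim,v=2,r]
e19 propose(0,'y'): ·
e20 deliver 2→1: ·
e21 recover(1): 1[back,v=0,-]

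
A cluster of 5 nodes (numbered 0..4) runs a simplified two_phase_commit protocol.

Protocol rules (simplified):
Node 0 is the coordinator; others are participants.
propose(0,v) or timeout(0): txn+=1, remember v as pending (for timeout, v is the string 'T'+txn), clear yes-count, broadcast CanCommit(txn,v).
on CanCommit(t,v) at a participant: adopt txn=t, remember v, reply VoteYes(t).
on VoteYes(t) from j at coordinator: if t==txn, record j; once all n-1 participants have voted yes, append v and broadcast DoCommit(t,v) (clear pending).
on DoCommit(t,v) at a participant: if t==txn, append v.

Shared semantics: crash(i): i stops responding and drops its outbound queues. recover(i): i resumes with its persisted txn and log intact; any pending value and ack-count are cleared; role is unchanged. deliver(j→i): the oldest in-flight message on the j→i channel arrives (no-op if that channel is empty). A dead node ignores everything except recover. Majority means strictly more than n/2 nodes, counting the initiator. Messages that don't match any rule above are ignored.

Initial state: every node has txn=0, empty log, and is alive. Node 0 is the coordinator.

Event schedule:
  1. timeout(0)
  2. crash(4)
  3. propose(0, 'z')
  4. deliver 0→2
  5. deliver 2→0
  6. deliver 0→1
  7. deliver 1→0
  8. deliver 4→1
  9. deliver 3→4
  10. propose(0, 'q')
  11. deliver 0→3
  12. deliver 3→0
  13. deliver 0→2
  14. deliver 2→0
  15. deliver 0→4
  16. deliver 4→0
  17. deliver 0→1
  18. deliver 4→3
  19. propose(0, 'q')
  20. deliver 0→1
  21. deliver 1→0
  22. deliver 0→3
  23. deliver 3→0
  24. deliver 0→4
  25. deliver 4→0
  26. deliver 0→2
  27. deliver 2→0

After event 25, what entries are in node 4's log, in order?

empty

1. timeout(0):  <0:coor t1 ->
2. crash(4):  <4:✗part t0 ->
3. propose(0,'z'):  <0:coor t2 ->
4. deliver 0→2:  <2:part t1 ->
5. deliver 2→0:  nop
6. deliver 0→1:  <1:part t1 ->
7. deliver 1→0:  nop
8. deliver 4→1:  nop
9. deliver 3→4:  nop
10. propose(0,'q'):  <0:coor t3 ->
11. deliver 0→3:  <3:part t1 ->
12. deliver 3→0:  nop
13. deliver 0→2:  <2:part t2 ->
14. deliver 2→0:  nop
15. deliver 0→4:  nop
16. deliver 4→0:  nop
17. deliver 0→1:  <1:part t2 ->
18. deliver 4→3:  nop
19. propose(0,'q'):  <0:coor t4 ->
20. deliver 0→1:  <1:part t3 ->
21. deliver 1→0:  nop
22. deliver 0→3:  <3:part t2 ->
23. deliver 3→0:  nop
24. deliver 0→4:  nop
25. deliver 4→0:  nop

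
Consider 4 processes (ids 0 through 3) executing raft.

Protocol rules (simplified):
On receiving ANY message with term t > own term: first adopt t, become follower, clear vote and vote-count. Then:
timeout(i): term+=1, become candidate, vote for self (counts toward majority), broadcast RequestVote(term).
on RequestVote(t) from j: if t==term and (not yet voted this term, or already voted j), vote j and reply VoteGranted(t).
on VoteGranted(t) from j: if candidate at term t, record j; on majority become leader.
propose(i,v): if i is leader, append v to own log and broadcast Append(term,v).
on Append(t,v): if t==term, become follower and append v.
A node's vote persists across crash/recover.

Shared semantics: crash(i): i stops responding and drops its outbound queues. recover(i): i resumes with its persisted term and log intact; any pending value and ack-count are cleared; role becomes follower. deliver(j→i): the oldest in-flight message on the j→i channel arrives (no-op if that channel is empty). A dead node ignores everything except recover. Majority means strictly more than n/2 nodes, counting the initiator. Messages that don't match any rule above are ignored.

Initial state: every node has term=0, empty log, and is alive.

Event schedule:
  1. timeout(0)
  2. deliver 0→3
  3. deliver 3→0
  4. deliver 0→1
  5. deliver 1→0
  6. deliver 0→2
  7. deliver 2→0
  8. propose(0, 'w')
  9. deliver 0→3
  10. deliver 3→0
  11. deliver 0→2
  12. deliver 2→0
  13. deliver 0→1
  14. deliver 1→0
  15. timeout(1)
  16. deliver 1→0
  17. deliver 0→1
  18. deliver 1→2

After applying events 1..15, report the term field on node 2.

1

e1 timeout(0): 0[cand,t=1,-]
e2 deliver 0→3: 3[foll,t=1,-]
e3 deliver 3→0: ·
e4 deliver 0→1: 1[foll,t=1,-]
e5 deliver 1→0: 0[lead,t=1,-]
e6 deliver 0→2: 2[foll,t=1,-]
e7 deliver 2→0: ·
e8 propose(0,'w'): 0[lead,t=1,w]
e9 deliver 0→3: 3[foll,t=1,w]
e10 deliver 3→0: ·
e11 deliver 0→2: 2[foll,t=1,w]
e12 deliver 2→0: ·
e13 deliver 0→1: 1[foll,t=1,w]
e14 deliver 1→0: ·
e15 timeout(1): 1[cand,t=2,w]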